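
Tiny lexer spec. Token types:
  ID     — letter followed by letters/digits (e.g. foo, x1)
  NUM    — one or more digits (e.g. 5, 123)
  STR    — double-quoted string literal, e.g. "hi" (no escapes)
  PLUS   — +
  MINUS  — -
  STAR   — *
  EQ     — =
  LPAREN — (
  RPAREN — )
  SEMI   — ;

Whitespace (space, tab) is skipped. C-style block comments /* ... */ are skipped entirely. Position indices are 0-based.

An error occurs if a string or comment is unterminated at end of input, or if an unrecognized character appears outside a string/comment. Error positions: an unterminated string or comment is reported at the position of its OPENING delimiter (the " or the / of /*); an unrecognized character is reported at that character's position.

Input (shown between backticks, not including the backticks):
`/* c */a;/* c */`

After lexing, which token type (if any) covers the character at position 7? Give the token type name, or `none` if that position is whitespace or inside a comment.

pos=0: enter COMMENT mode (saw '/*')
exit COMMENT mode (now at pos=7)
pos=7: emit ID 'a' (now at pos=8)
pos=8: emit SEMI ';'
pos=9: enter COMMENT mode (saw '/*')
exit COMMENT mode (now at pos=16)
DONE. 2 tokens: [ID, SEMI]
Position 7: char is 'a' -> ID

Answer: ID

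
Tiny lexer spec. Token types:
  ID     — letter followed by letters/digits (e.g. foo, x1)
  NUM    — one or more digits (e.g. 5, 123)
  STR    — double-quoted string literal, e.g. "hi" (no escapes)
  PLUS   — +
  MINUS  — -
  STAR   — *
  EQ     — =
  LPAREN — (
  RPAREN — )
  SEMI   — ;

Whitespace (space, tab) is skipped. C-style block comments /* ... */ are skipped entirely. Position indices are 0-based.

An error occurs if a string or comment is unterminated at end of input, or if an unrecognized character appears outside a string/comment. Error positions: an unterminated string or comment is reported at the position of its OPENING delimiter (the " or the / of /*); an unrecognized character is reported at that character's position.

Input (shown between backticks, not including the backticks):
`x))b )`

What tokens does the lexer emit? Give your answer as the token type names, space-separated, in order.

Answer: ID RPAREN RPAREN ID RPAREN

Derivation:
pos=0: emit ID 'x' (now at pos=1)
pos=1: emit RPAREN ')'
pos=2: emit RPAREN ')'
pos=3: emit ID 'b' (now at pos=4)
pos=5: emit RPAREN ')'
DONE. 5 tokens: [ID, RPAREN, RPAREN, ID, RPAREN]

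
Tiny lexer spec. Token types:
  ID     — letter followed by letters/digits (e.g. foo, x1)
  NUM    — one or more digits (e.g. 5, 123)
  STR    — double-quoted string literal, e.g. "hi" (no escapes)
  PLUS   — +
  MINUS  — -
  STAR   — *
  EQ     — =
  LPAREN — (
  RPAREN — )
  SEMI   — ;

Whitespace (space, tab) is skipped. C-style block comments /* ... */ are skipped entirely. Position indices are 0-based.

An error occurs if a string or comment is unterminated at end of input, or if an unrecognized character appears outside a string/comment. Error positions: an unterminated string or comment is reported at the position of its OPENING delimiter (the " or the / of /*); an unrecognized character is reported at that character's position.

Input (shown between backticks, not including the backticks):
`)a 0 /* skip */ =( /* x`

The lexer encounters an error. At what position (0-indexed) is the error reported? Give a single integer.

Answer: 19

Derivation:
pos=0: emit RPAREN ')'
pos=1: emit ID 'a' (now at pos=2)
pos=3: emit NUM '0' (now at pos=4)
pos=5: enter COMMENT mode (saw '/*')
exit COMMENT mode (now at pos=15)
pos=16: emit EQ '='
pos=17: emit LPAREN '('
pos=19: enter COMMENT mode (saw '/*')
pos=19: ERROR — unterminated comment (reached EOF)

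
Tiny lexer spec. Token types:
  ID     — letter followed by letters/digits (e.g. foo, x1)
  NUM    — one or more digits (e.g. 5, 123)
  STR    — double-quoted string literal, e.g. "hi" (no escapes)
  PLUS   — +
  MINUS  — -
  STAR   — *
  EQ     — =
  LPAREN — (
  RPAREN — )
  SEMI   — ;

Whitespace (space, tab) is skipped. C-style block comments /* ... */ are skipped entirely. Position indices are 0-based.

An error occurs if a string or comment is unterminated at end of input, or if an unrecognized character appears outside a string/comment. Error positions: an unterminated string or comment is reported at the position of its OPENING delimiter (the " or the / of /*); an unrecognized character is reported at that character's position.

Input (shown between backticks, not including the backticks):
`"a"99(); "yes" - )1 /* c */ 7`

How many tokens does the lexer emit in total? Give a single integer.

Answer: 10

Derivation:
pos=0: enter STRING mode
pos=0: emit STR "a" (now at pos=3)
pos=3: emit NUM '99' (now at pos=5)
pos=5: emit LPAREN '('
pos=6: emit RPAREN ')'
pos=7: emit SEMI ';'
pos=9: enter STRING mode
pos=9: emit STR "yes" (now at pos=14)
pos=15: emit MINUS '-'
pos=17: emit RPAREN ')'
pos=18: emit NUM '1' (now at pos=19)
pos=20: enter COMMENT mode (saw '/*')
exit COMMENT mode (now at pos=27)
pos=28: emit NUM '7' (now at pos=29)
DONE. 10 tokens: [STR, NUM, LPAREN, RPAREN, SEMI, STR, MINUS, RPAREN, NUM, NUM]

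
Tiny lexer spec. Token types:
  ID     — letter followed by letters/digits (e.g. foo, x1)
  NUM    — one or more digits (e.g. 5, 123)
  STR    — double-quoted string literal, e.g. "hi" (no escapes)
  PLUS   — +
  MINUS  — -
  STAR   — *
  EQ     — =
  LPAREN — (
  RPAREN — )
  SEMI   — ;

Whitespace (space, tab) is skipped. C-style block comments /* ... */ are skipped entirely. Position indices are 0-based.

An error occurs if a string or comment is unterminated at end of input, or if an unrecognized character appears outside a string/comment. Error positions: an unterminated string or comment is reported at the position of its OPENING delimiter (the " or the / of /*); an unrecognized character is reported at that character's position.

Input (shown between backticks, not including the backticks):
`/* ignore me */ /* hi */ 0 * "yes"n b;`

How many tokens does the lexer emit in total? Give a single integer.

Answer: 6

Derivation:
pos=0: enter COMMENT mode (saw '/*')
exit COMMENT mode (now at pos=15)
pos=16: enter COMMENT mode (saw '/*')
exit COMMENT mode (now at pos=24)
pos=25: emit NUM '0' (now at pos=26)
pos=27: emit STAR '*'
pos=29: enter STRING mode
pos=29: emit STR "yes" (now at pos=34)
pos=34: emit ID 'n' (now at pos=35)
pos=36: emit ID 'b' (now at pos=37)
pos=37: emit SEMI ';'
DONE. 6 tokens: [NUM, STAR, STR, ID, ID, SEMI]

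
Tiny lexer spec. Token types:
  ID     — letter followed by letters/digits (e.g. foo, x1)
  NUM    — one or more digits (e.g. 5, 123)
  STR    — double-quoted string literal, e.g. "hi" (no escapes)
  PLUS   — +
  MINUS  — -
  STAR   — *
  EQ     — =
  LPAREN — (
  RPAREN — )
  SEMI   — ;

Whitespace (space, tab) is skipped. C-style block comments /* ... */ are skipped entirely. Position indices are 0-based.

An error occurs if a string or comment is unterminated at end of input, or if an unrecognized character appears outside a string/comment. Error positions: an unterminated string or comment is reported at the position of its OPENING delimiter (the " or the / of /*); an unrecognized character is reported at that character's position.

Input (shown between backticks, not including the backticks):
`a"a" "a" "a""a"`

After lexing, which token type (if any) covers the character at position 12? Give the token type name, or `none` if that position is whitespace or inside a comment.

pos=0: emit ID 'a' (now at pos=1)
pos=1: enter STRING mode
pos=1: emit STR "a" (now at pos=4)
pos=5: enter STRING mode
pos=5: emit STR "a" (now at pos=8)
pos=9: enter STRING mode
pos=9: emit STR "a" (now at pos=12)
pos=12: enter STRING mode
pos=12: emit STR "a" (now at pos=15)
DONE. 5 tokens: [ID, STR, STR, STR, STR]
Position 12: char is '"' -> STR

Answer: STR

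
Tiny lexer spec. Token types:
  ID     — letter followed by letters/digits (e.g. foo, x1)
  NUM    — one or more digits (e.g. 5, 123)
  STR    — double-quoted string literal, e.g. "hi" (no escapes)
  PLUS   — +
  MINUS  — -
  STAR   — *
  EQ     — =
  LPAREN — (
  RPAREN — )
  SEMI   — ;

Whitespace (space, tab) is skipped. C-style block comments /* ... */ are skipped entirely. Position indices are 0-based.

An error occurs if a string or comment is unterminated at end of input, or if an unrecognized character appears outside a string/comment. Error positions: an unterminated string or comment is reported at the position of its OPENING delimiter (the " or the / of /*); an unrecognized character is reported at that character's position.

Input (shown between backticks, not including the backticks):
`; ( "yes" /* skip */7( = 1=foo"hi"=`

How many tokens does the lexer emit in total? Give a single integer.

pos=0: emit SEMI ';'
pos=2: emit LPAREN '('
pos=4: enter STRING mode
pos=4: emit STR "yes" (now at pos=9)
pos=10: enter COMMENT mode (saw '/*')
exit COMMENT mode (now at pos=20)
pos=20: emit NUM '7' (now at pos=21)
pos=21: emit LPAREN '('
pos=23: emit EQ '='
pos=25: emit NUM '1' (now at pos=26)
pos=26: emit EQ '='
pos=27: emit ID 'foo' (now at pos=30)
pos=30: enter STRING mode
pos=30: emit STR "hi" (now at pos=34)
pos=34: emit EQ '='
DONE. 11 tokens: [SEMI, LPAREN, STR, NUM, LPAREN, EQ, NUM, EQ, ID, STR, EQ]

Answer: 11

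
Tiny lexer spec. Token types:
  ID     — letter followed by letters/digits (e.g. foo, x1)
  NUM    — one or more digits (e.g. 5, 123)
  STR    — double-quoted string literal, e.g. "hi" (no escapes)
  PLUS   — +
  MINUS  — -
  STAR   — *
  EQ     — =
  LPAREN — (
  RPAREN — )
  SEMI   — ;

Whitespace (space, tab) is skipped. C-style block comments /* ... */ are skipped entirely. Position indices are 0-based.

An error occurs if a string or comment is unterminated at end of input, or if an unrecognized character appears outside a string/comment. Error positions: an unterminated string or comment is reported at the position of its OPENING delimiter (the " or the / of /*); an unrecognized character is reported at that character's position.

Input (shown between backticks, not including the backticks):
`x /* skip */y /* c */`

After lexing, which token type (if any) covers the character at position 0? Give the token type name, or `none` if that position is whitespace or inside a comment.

pos=0: emit ID 'x' (now at pos=1)
pos=2: enter COMMENT mode (saw '/*')
exit COMMENT mode (now at pos=12)
pos=12: emit ID 'y' (now at pos=13)
pos=14: enter COMMENT mode (saw '/*')
exit COMMENT mode (now at pos=21)
DONE. 2 tokens: [ID, ID]
Position 0: char is 'x' -> ID

Answer: ID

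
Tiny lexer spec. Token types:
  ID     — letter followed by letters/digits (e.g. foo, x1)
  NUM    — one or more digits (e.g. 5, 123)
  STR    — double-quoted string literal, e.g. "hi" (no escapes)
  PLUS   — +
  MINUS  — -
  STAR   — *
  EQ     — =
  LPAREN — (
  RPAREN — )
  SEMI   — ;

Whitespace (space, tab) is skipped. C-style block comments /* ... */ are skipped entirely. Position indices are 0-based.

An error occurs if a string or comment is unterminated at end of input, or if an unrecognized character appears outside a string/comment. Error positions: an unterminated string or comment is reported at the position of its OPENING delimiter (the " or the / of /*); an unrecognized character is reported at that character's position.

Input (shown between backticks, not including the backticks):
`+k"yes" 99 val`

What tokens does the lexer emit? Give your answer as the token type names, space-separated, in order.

Answer: PLUS ID STR NUM ID

Derivation:
pos=0: emit PLUS '+'
pos=1: emit ID 'k' (now at pos=2)
pos=2: enter STRING mode
pos=2: emit STR "yes" (now at pos=7)
pos=8: emit NUM '99' (now at pos=10)
pos=11: emit ID 'val' (now at pos=14)
DONE. 5 tokens: [PLUS, ID, STR, NUM, ID]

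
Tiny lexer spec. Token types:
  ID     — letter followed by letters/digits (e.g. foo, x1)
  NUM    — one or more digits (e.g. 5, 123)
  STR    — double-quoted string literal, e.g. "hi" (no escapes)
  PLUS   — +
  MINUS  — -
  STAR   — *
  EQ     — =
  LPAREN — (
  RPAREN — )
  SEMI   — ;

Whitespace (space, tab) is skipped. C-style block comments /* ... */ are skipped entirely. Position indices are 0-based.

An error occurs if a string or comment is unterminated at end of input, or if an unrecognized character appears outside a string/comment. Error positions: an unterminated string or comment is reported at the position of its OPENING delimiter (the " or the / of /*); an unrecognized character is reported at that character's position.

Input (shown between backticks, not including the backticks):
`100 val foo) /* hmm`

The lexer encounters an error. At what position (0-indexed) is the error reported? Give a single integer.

Answer: 13

Derivation:
pos=0: emit NUM '100' (now at pos=3)
pos=4: emit ID 'val' (now at pos=7)
pos=8: emit ID 'foo' (now at pos=11)
pos=11: emit RPAREN ')'
pos=13: enter COMMENT mode (saw '/*')
pos=13: ERROR — unterminated comment (reached EOF)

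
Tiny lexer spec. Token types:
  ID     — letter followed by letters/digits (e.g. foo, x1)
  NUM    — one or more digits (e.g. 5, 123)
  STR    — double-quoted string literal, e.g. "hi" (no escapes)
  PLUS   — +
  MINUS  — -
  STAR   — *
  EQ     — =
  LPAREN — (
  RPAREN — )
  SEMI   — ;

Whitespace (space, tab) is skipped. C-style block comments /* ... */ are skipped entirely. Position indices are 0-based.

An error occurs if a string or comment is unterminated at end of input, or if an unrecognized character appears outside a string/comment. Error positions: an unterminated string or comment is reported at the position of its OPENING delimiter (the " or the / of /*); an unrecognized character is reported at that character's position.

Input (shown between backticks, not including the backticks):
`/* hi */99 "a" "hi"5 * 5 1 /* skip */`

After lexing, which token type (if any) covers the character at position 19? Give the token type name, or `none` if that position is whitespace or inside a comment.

pos=0: enter COMMENT mode (saw '/*')
exit COMMENT mode (now at pos=8)
pos=8: emit NUM '99' (now at pos=10)
pos=11: enter STRING mode
pos=11: emit STR "a" (now at pos=14)
pos=15: enter STRING mode
pos=15: emit STR "hi" (now at pos=19)
pos=19: emit NUM '5' (now at pos=20)
pos=21: emit STAR '*'
pos=23: emit NUM '5' (now at pos=24)
pos=25: emit NUM '1' (now at pos=26)
pos=27: enter COMMENT mode (saw '/*')
exit COMMENT mode (now at pos=37)
DONE. 7 tokens: [NUM, STR, STR, NUM, STAR, NUM, NUM]
Position 19: char is '5' -> NUM

Answer: NUM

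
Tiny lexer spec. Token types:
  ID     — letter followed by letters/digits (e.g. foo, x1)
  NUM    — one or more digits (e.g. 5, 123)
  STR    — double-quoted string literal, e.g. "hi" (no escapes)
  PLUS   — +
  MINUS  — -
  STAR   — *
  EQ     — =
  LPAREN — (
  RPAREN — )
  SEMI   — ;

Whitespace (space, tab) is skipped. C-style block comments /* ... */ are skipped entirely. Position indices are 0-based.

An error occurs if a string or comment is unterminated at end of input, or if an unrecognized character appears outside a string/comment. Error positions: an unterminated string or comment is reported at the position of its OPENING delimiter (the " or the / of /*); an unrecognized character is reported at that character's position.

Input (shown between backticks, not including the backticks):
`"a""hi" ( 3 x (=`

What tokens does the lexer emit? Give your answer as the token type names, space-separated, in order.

pos=0: enter STRING mode
pos=0: emit STR "a" (now at pos=3)
pos=3: enter STRING mode
pos=3: emit STR "hi" (now at pos=7)
pos=8: emit LPAREN '('
pos=10: emit NUM '3' (now at pos=11)
pos=12: emit ID 'x' (now at pos=13)
pos=14: emit LPAREN '('
pos=15: emit EQ '='
DONE. 7 tokens: [STR, STR, LPAREN, NUM, ID, LPAREN, EQ]

Answer: STR STR LPAREN NUM ID LPAREN EQ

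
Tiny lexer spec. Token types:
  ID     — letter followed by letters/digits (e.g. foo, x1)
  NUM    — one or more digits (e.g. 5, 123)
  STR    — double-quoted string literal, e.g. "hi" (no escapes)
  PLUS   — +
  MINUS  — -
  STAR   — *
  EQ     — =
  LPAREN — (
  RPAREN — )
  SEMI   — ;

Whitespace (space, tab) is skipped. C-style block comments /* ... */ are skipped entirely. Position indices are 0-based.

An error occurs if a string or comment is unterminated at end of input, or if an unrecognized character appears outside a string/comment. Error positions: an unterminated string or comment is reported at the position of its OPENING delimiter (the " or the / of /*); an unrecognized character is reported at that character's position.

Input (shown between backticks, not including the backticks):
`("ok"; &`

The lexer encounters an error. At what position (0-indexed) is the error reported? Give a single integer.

pos=0: emit LPAREN '('
pos=1: enter STRING mode
pos=1: emit STR "ok" (now at pos=5)
pos=5: emit SEMI ';'
pos=7: ERROR — unrecognized char '&'

Answer: 7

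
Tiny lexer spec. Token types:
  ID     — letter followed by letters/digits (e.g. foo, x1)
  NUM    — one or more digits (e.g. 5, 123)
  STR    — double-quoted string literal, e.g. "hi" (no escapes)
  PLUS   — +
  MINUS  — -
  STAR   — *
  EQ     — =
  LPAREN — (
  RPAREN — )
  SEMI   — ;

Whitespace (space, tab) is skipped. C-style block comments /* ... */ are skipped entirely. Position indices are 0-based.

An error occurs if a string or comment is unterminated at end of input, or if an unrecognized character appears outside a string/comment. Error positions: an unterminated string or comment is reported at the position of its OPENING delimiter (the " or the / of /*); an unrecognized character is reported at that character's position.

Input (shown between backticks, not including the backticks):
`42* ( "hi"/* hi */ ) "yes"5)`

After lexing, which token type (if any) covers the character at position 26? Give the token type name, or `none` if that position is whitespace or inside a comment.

Answer: NUM

Derivation:
pos=0: emit NUM '42' (now at pos=2)
pos=2: emit STAR '*'
pos=4: emit LPAREN '('
pos=6: enter STRING mode
pos=6: emit STR "hi" (now at pos=10)
pos=10: enter COMMENT mode (saw '/*')
exit COMMENT mode (now at pos=18)
pos=19: emit RPAREN ')'
pos=21: enter STRING mode
pos=21: emit STR "yes" (now at pos=26)
pos=26: emit NUM '5' (now at pos=27)
pos=27: emit RPAREN ')'
DONE. 8 tokens: [NUM, STAR, LPAREN, STR, RPAREN, STR, NUM, RPAREN]
Position 26: char is '5' -> NUM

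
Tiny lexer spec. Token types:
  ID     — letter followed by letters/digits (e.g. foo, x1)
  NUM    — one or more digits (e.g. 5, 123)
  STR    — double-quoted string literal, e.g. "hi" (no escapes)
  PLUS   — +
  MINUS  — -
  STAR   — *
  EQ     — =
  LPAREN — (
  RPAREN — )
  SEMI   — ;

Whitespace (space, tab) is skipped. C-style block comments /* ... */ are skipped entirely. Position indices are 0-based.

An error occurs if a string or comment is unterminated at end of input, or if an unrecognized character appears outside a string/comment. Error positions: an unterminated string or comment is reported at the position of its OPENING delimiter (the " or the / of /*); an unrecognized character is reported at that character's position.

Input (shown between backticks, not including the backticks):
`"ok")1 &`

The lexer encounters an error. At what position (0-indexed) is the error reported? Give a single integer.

Answer: 7

Derivation:
pos=0: enter STRING mode
pos=0: emit STR "ok" (now at pos=4)
pos=4: emit RPAREN ')'
pos=5: emit NUM '1' (now at pos=6)
pos=7: ERROR — unrecognized char '&'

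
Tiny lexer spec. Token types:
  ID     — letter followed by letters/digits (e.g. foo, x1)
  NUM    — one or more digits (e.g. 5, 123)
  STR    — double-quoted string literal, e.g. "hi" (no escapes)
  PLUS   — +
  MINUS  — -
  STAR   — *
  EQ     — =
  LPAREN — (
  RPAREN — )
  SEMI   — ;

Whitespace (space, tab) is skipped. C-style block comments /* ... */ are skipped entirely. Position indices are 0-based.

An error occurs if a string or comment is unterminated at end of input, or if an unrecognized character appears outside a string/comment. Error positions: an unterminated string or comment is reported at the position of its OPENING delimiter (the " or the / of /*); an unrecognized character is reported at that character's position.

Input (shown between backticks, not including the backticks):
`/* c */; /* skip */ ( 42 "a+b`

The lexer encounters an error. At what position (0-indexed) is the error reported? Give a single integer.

pos=0: enter COMMENT mode (saw '/*')
exit COMMENT mode (now at pos=7)
pos=7: emit SEMI ';'
pos=9: enter COMMENT mode (saw '/*')
exit COMMENT mode (now at pos=19)
pos=20: emit LPAREN '('
pos=22: emit NUM '42' (now at pos=24)
pos=25: enter STRING mode
pos=25: ERROR — unterminated string

Answer: 25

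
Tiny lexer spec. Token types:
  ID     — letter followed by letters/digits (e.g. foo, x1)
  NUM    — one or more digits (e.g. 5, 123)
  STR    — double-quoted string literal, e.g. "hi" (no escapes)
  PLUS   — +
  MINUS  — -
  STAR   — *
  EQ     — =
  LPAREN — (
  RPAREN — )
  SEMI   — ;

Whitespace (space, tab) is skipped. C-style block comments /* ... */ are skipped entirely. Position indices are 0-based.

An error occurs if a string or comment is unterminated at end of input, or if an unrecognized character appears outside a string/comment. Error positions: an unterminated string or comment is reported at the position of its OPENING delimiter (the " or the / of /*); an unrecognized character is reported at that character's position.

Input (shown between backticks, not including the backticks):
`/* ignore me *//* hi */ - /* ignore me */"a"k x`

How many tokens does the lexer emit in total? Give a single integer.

Answer: 4

Derivation:
pos=0: enter COMMENT mode (saw '/*')
exit COMMENT mode (now at pos=15)
pos=15: enter COMMENT mode (saw '/*')
exit COMMENT mode (now at pos=23)
pos=24: emit MINUS '-'
pos=26: enter COMMENT mode (saw '/*')
exit COMMENT mode (now at pos=41)
pos=41: enter STRING mode
pos=41: emit STR "a" (now at pos=44)
pos=44: emit ID 'k' (now at pos=45)
pos=46: emit ID 'x' (now at pos=47)
DONE. 4 tokens: [MINUS, STR, ID, ID]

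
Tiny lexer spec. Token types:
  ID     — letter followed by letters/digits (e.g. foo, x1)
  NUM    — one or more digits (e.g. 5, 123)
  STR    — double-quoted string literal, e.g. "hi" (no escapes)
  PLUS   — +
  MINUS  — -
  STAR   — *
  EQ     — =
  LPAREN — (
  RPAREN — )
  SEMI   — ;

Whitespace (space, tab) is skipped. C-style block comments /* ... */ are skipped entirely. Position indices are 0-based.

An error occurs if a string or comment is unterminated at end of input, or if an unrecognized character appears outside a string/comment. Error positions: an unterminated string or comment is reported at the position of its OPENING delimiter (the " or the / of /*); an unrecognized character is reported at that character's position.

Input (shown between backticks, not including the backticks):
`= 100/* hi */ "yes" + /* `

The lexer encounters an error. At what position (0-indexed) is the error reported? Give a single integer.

pos=0: emit EQ '='
pos=2: emit NUM '100' (now at pos=5)
pos=5: enter COMMENT mode (saw '/*')
exit COMMENT mode (now at pos=13)
pos=14: enter STRING mode
pos=14: emit STR "yes" (now at pos=19)
pos=20: emit PLUS '+'
pos=22: enter COMMENT mode (saw '/*')
pos=22: ERROR — unterminated comment (reached EOF)

Answer: 22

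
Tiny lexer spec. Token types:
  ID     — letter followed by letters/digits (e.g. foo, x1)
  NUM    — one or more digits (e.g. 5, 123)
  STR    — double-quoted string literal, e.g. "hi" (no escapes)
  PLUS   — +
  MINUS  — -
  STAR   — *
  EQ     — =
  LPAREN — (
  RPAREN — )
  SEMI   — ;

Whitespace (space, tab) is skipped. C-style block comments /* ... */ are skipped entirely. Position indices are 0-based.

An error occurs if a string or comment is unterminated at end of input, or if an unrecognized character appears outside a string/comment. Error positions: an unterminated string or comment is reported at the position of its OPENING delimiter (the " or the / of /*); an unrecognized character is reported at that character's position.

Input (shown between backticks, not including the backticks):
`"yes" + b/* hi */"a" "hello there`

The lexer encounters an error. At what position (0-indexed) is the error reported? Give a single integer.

pos=0: enter STRING mode
pos=0: emit STR "yes" (now at pos=5)
pos=6: emit PLUS '+'
pos=8: emit ID 'b' (now at pos=9)
pos=9: enter COMMENT mode (saw '/*')
exit COMMENT mode (now at pos=17)
pos=17: enter STRING mode
pos=17: emit STR "a" (now at pos=20)
pos=21: enter STRING mode
pos=21: ERROR — unterminated string

Answer: 21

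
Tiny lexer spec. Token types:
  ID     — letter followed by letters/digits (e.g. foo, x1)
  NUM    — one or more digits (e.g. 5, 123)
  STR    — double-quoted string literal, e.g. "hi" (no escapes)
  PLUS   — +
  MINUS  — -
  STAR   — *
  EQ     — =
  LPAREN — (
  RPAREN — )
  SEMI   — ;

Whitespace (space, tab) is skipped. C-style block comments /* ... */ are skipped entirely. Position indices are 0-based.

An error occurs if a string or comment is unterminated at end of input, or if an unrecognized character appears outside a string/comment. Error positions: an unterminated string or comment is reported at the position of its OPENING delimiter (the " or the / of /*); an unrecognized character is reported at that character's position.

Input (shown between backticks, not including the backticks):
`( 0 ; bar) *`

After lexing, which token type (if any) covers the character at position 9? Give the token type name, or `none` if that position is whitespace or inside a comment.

Answer: RPAREN

Derivation:
pos=0: emit LPAREN '('
pos=2: emit NUM '0' (now at pos=3)
pos=4: emit SEMI ';'
pos=6: emit ID 'bar' (now at pos=9)
pos=9: emit RPAREN ')'
pos=11: emit STAR '*'
DONE. 6 tokens: [LPAREN, NUM, SEMI, ID, RPAREN, STAR]
Position 9: char is ')' -> RPAREN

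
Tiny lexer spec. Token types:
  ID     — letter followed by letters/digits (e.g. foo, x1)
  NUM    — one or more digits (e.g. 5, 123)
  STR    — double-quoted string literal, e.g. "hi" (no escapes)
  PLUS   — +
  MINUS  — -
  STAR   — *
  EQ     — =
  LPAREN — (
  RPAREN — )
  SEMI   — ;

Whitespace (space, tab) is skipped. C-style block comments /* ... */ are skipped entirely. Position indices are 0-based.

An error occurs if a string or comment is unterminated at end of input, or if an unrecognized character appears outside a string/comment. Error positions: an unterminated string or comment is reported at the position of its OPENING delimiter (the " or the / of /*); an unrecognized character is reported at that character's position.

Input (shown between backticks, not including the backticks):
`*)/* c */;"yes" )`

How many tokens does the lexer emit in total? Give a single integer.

Answer: 5

Derivation:
pos=0: emit STAR '*'
pos=1: emit RPAREN ')'
pos=2: enter COMMENT mode (saw '/*')
exit COMMENT mode (now at pos=9)
pos=9: emit SEMI ';'
pos=10: enter STRING mode
pos=10: emit STR "yes" (now at pos=15)
pos=16: emit RPAREN ')'
DONE. 5 tokens: [STAR, RPAREN, SEMI, STR, RPAREN]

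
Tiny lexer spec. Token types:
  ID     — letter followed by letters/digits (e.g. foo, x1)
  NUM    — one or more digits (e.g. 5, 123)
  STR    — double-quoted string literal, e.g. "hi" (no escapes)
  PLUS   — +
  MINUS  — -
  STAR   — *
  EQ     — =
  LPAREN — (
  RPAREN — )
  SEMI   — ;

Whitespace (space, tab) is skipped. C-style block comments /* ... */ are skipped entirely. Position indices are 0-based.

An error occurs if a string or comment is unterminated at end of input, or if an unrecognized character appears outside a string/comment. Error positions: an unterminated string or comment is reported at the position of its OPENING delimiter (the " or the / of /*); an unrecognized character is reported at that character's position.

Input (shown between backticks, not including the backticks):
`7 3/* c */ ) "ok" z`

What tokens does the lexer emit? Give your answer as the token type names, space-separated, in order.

pos=0: emit NUM '7' (now at pos=1)
pos=2: emit NUM '3' (now at pos=3)
pos=3: enter COMMENT mode (saw '/*')
exit COMMENT mode (now at pos=10)
pos=11: emit RPAREN ')'
pos=13: enter STRING mode
pos=13: emit STR "ok" (now at pos=17)
pos=18: emit ID 'z' (now at pos=19)
DONE. 5 tokens: [NUM, NUM, RPAREN, STR, ID]

Answer: NUM NUM RPAREN STR ID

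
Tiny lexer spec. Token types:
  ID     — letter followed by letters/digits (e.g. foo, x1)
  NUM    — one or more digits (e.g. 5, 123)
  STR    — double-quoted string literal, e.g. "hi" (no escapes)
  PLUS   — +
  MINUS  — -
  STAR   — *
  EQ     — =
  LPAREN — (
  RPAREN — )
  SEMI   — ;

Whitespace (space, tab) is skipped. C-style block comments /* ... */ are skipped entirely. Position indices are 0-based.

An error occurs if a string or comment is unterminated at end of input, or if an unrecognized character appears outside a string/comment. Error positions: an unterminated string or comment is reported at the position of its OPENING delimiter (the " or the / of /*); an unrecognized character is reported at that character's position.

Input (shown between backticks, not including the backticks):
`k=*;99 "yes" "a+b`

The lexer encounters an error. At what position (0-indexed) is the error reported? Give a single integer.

Answer: 13

Derivation:
pos=0: emit ID 'k' (now at pos=1)
pos=1: emit EQ '='
pos=2: emit STAR '*'
pos=3: emit SEMI ';'
pos=4: emit NUM '99' (now at pos=6)
pos=7: enter STRING mode
pos=7: emit STR "yes" (now at pos=12)
pos=13: enter STRING mode
pos=13: ERROR — unterminated string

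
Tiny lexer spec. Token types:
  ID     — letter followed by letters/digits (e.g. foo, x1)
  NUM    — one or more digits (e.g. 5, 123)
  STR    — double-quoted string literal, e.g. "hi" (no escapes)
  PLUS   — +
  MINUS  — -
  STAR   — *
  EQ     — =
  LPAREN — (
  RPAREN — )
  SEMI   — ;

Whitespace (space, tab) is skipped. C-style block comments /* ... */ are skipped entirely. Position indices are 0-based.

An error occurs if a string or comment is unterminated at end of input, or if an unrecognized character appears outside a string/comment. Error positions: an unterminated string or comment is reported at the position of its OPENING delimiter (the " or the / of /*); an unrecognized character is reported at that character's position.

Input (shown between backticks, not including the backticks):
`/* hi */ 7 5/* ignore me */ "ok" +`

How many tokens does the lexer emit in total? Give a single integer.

pos=0: enter COMMENT mode (saw '/*')
exit COMMENT mode (now at pos=8)
pos=9: emit NUM '7' (now at pos=10)
pos=11: emit NUM '5' (now at pos=12)
pos=12: enter COMMENT mode (saw '/*')
exit COMMENT mode (now at pos=27)
pos=28: enter STRING mode
pos=28: emit STR "ok" (now at pos=32)
pos=33: emit PLUS '+'
DONE. 4 tokens: [NUM, NUM, STR, PLUS]

Answer: 4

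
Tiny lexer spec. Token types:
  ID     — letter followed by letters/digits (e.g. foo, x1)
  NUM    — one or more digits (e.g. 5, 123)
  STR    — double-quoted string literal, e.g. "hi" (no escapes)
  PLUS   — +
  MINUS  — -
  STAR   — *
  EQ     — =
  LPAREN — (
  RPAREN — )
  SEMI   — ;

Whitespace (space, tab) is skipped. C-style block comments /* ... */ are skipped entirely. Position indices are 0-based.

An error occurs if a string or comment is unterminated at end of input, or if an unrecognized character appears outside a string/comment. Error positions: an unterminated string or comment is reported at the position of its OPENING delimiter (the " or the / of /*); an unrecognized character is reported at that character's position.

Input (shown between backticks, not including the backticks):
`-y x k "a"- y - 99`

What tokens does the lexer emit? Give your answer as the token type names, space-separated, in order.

Answer: MINUS ID ID ID STR MINUS ID MINUS NUM

Derivation:
pos=0: emit MINUS '-'
pos=1: emit ID 'y' (now at pos=2)
pos=3: emit ID 'x' (now at pos=4)
pos=5: emit ID 'k' (now at pos=6)
pos=7: enter STRING mode
pos=7: emit STR "a" (now at pos=10)
pos=10: emit MINUS '-'
pos=12: emit ID 'y' (now at pos=13)
pos=14: emit MINUS '-'
pos=16: emit NUM '99' (now at pos=18)
DONE. 9 tokens: [MINUS, ID, ID, ID, STR, MINUS, ID, MINUS, NUM]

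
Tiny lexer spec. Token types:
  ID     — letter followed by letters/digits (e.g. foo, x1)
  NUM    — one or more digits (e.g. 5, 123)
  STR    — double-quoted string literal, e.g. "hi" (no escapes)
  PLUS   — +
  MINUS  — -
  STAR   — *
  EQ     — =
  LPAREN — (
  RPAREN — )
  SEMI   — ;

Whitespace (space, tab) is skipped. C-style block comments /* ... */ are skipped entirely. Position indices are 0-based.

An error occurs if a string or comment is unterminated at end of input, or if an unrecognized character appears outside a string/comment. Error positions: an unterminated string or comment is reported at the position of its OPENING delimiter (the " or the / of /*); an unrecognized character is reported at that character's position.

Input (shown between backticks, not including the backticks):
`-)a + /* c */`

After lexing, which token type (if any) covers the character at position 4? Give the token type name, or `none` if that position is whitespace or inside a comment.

pos=0: emit MINUS '-'
pos=1: emit RPAREN ')'
pos=2: emit ID 'a' (now at pos=3)
pos=4: emit PLUS '+'
pos=6: enter COMMENT mode (saw '/*')
exit COMMENT mode (now at pos=13)
DONE. 4 tokens: [MINUS, RPAREN, ID, PLUS]
Position 4: char is '+' -> PLUS

Answer: PLUS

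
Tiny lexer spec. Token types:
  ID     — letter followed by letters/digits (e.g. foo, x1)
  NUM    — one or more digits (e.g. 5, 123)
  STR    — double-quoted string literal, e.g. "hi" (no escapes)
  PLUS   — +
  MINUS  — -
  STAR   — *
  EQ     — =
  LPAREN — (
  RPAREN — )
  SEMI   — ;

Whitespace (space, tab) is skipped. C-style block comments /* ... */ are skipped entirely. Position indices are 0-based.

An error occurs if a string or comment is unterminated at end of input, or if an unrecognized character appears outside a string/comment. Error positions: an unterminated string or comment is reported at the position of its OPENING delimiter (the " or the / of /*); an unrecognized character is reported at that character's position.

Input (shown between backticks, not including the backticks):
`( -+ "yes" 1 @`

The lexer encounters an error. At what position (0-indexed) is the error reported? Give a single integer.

Answer: 13

Derivation:
pos=0: emit LPAREN '('
pos=2: emit MINUS '-'
pos=3: emit PLUS '+'
pos=5: enter STRING mode
pos=5: emit STR "yes" (now at pos=10)
pos=11: emit NUM '1' (now at pos=12)
pos=13: ERROR — unrecognized char '@'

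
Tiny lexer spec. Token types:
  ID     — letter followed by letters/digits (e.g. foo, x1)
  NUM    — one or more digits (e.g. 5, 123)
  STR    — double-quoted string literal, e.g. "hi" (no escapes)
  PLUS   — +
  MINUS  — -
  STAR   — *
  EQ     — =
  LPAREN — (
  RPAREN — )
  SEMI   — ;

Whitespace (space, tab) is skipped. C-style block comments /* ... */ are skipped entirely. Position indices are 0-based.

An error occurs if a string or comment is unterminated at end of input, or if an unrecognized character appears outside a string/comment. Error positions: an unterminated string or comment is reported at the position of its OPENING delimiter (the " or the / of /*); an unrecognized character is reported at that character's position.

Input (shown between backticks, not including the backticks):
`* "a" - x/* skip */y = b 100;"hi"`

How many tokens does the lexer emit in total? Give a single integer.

pos=0: emit STAR '*'
pos=2: enter STRING mode
pos=2: emit STR "a" (now at pos=5)
pos=6: emit MINUS '-'
pos=8: emit ID 'x' (now at pos=9)
pos=9: enter COMMENT mode (saw '/*')
exit COMMENT mode (now at pos=19)
pos=19: emit ID 'y' (now at pos=20)
pos=21: emit EQ '='
pos=23: emit ID 'b' (now at pos=24)
pos=25: emit NUM '100' (now at pos=28)
pos=28: emit SEMI ';'
pos=29: enter STRING mode
pos=29: emit STR "hi" (now at pos=33)
DONE. 10 tokens: [STAR, STR, MINUS, ID, ID, EQ, ID, NUM, SEMI, STR]

Answer: 10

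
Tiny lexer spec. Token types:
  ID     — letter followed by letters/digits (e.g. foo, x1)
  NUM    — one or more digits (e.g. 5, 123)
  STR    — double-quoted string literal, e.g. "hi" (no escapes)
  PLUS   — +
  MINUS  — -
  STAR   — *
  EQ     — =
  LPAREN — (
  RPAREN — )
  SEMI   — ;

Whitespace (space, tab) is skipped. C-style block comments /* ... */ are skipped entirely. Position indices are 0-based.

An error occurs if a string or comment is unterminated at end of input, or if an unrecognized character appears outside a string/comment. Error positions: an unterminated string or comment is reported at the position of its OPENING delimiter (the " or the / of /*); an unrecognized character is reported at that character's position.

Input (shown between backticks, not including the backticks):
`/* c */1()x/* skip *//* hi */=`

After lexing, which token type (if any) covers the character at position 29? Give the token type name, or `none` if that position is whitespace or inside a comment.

Answer: EQ

Derivation:
pos=0: enter COMMENT mode (saw '/*')
exit COMMENT mode (now at pos=7)
pos=7: emit NUM '1' (now at pos=8)
pos=8: emit LPAREN '('
pos=9: emit RPAREN ')'
pos=10: emit ID 'x' (now at pos=11)
pos=11: enter COMMENT mode (saw '/*')
exit COMMENT mode (now at pos=21)
pos=21: enter COMMENT mode (saw '/*')
exit COMMENT mode (now at pos=29)
pos=29: emit EQ '='
DONE. 5 tokens: [NUM, LPAREN, RPAREN, ID, EQ]
Position 29: char is '=' -> EQ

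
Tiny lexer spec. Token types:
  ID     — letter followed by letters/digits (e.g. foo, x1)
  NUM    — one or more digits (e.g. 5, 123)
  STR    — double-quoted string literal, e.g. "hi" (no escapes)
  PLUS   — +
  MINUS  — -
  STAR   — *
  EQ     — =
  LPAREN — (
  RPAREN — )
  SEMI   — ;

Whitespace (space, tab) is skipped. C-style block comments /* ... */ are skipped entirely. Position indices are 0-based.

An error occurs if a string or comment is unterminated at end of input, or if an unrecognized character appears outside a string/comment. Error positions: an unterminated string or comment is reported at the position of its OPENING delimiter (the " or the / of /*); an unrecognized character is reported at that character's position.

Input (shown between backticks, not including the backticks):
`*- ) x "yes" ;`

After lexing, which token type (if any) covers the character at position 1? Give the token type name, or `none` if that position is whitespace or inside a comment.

pos=0: emit STAR '*'
pos=1: emit MINUS '-'
pos=3: emit RPAREN ')'
pos=5: emit ID 'x' (now at pos=6)
pos=7: enter STRING mode
pos=7: emit STR "yes" (now at pos=12)
pos=13: emit SEMI ';'
DONE. 6 tokens: [STAR, MINUS, RPAREN, ID, STR, SEMI]
Position 1: char is '-' -> MINUS

Answer: MINUS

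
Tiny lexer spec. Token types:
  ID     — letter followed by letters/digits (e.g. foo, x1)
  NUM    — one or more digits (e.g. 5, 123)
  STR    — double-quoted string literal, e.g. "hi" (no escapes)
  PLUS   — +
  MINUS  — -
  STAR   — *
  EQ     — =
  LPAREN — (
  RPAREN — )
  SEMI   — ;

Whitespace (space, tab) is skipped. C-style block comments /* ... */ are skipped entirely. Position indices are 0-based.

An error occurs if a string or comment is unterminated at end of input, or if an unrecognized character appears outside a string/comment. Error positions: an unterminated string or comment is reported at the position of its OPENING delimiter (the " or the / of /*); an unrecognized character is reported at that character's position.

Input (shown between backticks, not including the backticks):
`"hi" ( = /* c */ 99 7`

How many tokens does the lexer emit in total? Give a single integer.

pos=0: enter STRING mode
pos=0: emit STR "hi" (now at pos=4)
pos=5: emit LPAREN '('
pos=7: emit EQ '='
pos=9: enter COMMENT mode (saw '/*')
exit COMMENT mode (now at pos=16)
pos=17: emit NUM '99' (now at pos=19)
pos=20: emit NUM '7' (now at pos=21)
DONE. 5 tokens: [STR, LPAREN, EQ, NUM, NUM]

Answer: 5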